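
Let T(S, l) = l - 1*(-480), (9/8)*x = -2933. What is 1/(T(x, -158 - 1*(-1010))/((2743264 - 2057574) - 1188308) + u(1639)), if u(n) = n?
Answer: 251309/411894785 ≈ 0.00061013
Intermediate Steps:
x = -23464/9 (x = (8/9)*(-2933) = -23464/9 ≈ -2607.1)
T(S, l) = 480 + l (T(S, l) = l + 480 = 480 + l)
1/(T(x, -158 - 1*(-1010))/((2743264 - 2057574) - 1188308) + u(1639)) = 1/((480 + (-158 - 1*(-1010)))/((2743264 - 2057574) - 1188308) + 1639) = 1/((480 + (-158 + 1010))/(685690 - 1188308) + 1639) = 1/((480 + 852)/(-502618) + 1639) = 1/(1332*(-1/502618) + 1639) = 1/(-666/251309 + 1639) = 1/(411894785/251309) = 251309/411894785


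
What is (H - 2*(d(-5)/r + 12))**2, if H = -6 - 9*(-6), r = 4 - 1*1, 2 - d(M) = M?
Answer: 3364/9 ≈ 373.78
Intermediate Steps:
d(M) = 2 - M
r = 3 (r = 4 - 1 = 3)
H = 48 (H = -6 + 54 = 48)
(H - 2*(d(-5)/r + 12))**2 = (48 - 2*((2 - 1*(-5))/3 + 12))**2 = (48 - 2*((2 + 5)*(1/3) + 12))**2 = (48 - 2*(7*(1/3) + 12))**2 = (48 - 2*(7/3 + 12))**2 = (48 - 2*43/3)**2 = (48 - 86/3)**2 = (58/3)**2 = 3364/9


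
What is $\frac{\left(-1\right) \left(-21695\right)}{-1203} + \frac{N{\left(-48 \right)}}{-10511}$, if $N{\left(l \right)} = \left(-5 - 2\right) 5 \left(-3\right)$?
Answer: $- \frac{228162460}{12644733} \approx -18.044$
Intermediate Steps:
$N{\left(l \right)} = 105$ ($N{\left(l \right)} = \left(-7\right) \left(-15\right) = 105$)
$\frac{\left(-1\right) \left(-21695\right)}{-1203} + \frac{N{\left(-48 \right)}}{-10511} = \frac{\left(-1\right) \left(-21695\right)}{-1203} + \frac{105}{-10511} = 21695 \left(- \frac{1}{1203}\right) + 105 \left(- \frac{1}{10511}\right) = - \frac{21695}{1203} - \frac{105}{10511} = - \frac{228162460}{12644733}$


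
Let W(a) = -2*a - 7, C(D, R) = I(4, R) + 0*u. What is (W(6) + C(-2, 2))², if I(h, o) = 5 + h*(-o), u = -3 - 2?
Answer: 484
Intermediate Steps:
u = -5
I(h, o) = 5 - h*o
C(D, R) = 5 - 4*R (C(D, R) = (5 - 1*4*R) + 0*(-5) = (5 - 4*R) + 0 = 5 - 4*R)
W(a) = -7 - 2*a
(W(6) + C(-2, 2))² = ((-7 - 2*6) + (5 - 4*2))² = ((-7 - 12) + (5 - 8))² = (-19 - 3)² = (-22)² = 484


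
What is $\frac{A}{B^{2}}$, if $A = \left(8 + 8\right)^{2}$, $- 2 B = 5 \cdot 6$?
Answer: $\frac{256}{225} \approx 1.1378$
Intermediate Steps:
$B = -15$ ($B = - \frac{5 \cdot 6}{2} = \left(- \frac{1}{2}\right) 30 = -15$)
$A = 256$ ($A = 16^{2} = 256$)
$\frac{A}{B^{2}} = \frac{256}{\left(-15\right)^{2}} = \frac{256}{225}$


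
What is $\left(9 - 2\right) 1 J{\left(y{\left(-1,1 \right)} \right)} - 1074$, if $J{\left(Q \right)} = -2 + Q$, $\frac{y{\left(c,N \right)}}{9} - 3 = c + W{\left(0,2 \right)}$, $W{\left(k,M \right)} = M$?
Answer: $-836$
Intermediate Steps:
$y{\left(c,N \right)} = 45 + 9 c$ ($y{\left(c,N \right)} = 27 + 9 \left(c + 2\right) = 27 + 9 \left(2 + c\right) = 27 + \left(18 + 9 c\right) = 45 + 9 c$)
$\left(9 - 2\right) 1 J{\left(y{\left(-1,1 \right)} \right)} - 1074 = \left(9 - 2\right) 1 \left(-2 + \left(45 + 9 \left(-1\right)\right)\right) - 1074 = 7 \cdot 1 \left(-2 + \left(45 - 9\right)\right) - 1074 = 7 \left(-2 + 36\right) - 1074 = 7 \cdot 34 - 1074 = 238 - 1074 = -836$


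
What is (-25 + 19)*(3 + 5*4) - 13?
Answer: -151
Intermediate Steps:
(-25 + 19)*(3 + 5*4) - 13 = -6*(3 + 20) - 13 = -6*23 - 13 = -138 - 13 = -151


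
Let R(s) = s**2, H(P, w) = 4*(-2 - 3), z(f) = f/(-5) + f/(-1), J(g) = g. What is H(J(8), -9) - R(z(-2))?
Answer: -644/25 ≈ -25.760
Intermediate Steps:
z(f) = -6*f/5 (z(f) = f*(-1/5) + f*(-1) = -f/5 - f = -6*f/5)
H(P, w) = -20 (H(P, w) = 4*(-5) = -20)
H(J(8), -9) - R(z(-2)) = -20 - (-6/5*(-2))**2 = -20 - (12/5)**2 = -20 - 1*144/25 = -20 - 144/25 = -644/25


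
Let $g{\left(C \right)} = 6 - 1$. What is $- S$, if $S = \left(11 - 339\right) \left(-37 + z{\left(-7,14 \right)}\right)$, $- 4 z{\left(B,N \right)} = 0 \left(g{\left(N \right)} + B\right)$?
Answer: $-12136$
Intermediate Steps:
$g{\left(C \right)} = 5$
$z{\left(B,N \right)} = 0$ ($z{\left(B,N \right)} = - \frac{0 \left(5 + B\right)}{4} = \left(- \frac{1}{4}\right) 0 = 0$)
$S = 12136$ ($S = \left(11 - 339\right) \left(-37 + 0\right) = \left(-328\right) \left(-37\right) = 12136$)
$- S = \left(-1\right) 12136 = -12136$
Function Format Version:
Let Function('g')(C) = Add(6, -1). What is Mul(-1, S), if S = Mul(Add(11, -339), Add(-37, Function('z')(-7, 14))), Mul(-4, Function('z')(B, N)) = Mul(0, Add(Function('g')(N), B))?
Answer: -12136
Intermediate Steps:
Function('g')(C) = 5
Function('z')(B, N) = 0 (Function('z')(B, N) = Mul(Rational(-1, 4), Mul(0, Add(5, B))) = Mul(Rational(-1, 4), 0) = 0)
S = 12136 (S = Mul(Add(11, -339), Add(-37, 0)) = Mul(-328, -37) = 12136)
Mul(-1, S) = Mul(-1, 12136) = -12136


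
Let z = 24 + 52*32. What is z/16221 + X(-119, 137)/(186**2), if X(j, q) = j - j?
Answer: 1688/16221 ≈ 0.10406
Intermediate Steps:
X(j, q) = 0
z = 1688 (z = 24 + 1664 = 1688)
z/16221 + X(-119, 137)/(186**2) = 1688/16221 + 0/(186**2) = 1688*(1/16221) + 0/34596 = 1688/16221 + 0*(1/34596) = 1688/16221 + 0 = 1688/16221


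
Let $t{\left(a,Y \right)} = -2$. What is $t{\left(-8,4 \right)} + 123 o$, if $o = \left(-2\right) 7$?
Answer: $-1724$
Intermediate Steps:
$o = -14$
$t{\left(-8,4 \right)} + 123 o = -2 + 123 \left(-14\right) = -2 - 1722 = -1724$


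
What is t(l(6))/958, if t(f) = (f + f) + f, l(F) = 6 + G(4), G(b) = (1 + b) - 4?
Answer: 21/958 ≈ 0.021921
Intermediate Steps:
G(b) = -3 + b
l(F) = 7 (l(F) = 6 + (-3 + 4) = 6 + 1 = 7)
t(f) = 3*f (t(f) = 2*f + f = 3*f)
t(l(6))/958 = (3*7)/958 = 21*(1/958) = 21/958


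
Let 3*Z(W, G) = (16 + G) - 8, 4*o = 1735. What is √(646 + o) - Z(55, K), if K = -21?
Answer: 13/3 + √4319/2 ≈ 37.193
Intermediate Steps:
o = 1735/4 (o = (¼)*1735 = 1735/4 ≈ 433.75)
Z(W, G) = 8/3 + G/3 (Z(W, G) = ((16 + G) - 8)/3 = (8 + G)/3 = 8/3 + G/3)
√(646 + o) - Z(55, K) = √(646 + 1735/4) - (8/3 + (⅓)*(-21)) = √(4319/4) - (8/3 - 7) = √4319/2 - 1*(-13/3) = √4319/2 + 13/3 = 13/3 + √4319/2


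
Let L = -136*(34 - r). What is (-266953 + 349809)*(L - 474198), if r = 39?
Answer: -39233807408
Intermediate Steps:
L = 680 (L = -136*(34 - 1*39) = -136*(34 - 39) = -136*(-5) = 680)
(-266953 + 349809)*(L - 474198) = (-266953 + 349809)*(680 - 474198) = 82856*(-473518) = -39233807408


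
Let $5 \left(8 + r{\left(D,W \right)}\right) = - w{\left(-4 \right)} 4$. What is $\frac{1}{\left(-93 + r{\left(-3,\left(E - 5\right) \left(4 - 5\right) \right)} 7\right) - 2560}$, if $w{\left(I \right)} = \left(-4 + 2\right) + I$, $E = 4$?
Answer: $- \frac{5}{13377} \approx -0.00037378$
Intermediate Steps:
$w{\left(I \right)} = -2 + I$
$r{\left(D,W \right)} = - \frac{16}{5}$ ($r{\left(D,W \right)} = -8 + \frac{- (-2 - 4) 4}{5} = -8 + \frac{\left(-1\right) \left(-6\right) 4}{5} = -8 + \frac{6 \cdot 4}{5} = -8 + \frac{1}{5} \cdot 24 = -8 + \frac{24}{5} = - \frac{16}{5}$)
$\frac{1}{\left(-93 + r{\left(-3,\left(E - 5\right) \left(4 - 5\right) \right)} 7\right) - 2560} = \frac{1}{\left(-93 - \frac{112}{5}\right) - 2560} = \frac{1}{- \frac{577}{5} - 2560} = \frac{1}{- \frac{13377}{5}} = - \frac{5}{13377}$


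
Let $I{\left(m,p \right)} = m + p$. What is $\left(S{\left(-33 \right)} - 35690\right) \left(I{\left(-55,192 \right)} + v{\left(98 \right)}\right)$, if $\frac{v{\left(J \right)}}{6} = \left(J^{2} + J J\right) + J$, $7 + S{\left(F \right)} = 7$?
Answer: $-4139076370$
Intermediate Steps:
$S{\left(F \right)} = 0$ ($S{\left(F \right)} = -7 + 7 = 0$)
$v{\left(J \right)} = 6 J + 12 J^{2}$ ($v{\left(J \right)} = 6 \left(\left(J^{2} + J J\right) + J\right) = 6 \left(\left(J^{2} + J^{2}\right) + J\right) = 6 \left(2 J^{2} + J\right) = 6 \left(J + 2 J^{2}\right) = 6 J + 12 J^{2}$)
$\left(S{\left(-33 \right)} - 35690\right) \left(I{\left(-55,192 \right)} + v{\left(98 \right)}\right) = \left(0 - 35690\right) \left(\left(-55 + 192\right) + 6 \cdot 98 \left(1 + 2 \cdot 98\right)\right) = - 35690 \left(137 + 6 \cdot 98 \left(1 + 196\right)\right) = - 35690 \left(137 + 6 \cdot 98 \cdot 197\right) = - 35690 \left(137 + 115836\right) = \left(-35690\right) 115973 = -4139076370$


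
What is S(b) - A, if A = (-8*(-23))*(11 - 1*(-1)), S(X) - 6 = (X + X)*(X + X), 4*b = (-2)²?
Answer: -2198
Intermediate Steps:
b = 1 (b = (¼)*(-2)² = (¼)*4 = 1)
S(X) = 6 + 4*X² (S(X) = 6 + (X + X)*(X + X) = 6 + (2*X)*(2*X) = 6 + 4*X²)
A = 2208 (A = 184*(11 + 1) = 184*12 = 2208)
S(b) - A = (6 + 4*1²) - 1*2208 = (6 + 4*1) - 2208 = (6 + 4) - 2208 = 10 - 2208 = -2198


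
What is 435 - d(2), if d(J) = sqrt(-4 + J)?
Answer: 435 - I*sqrt(2) ≈ 435.0 - 1.4142*I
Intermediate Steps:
435 - d(2) = 435 - sqrt(-4 + 2) = 435 - sqrt(-2) = 435 - I*sqrt(2)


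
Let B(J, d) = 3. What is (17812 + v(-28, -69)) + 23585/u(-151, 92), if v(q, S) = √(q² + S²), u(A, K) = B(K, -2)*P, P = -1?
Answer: 29851/3 + √5545 ≈ 10025.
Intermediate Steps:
u(A, K) = -3 (u(A, K) = 3*(-1) = -3)
v(q, S) = √(S² + q²)
(17812 + v(-28, -69)) + 23585/u(-151, 92) = (17812 + √((-69)² + (-28)²)) + 23585/(-3) = (17812 + √(4761 + 784)) + 23585*(-⅓) = (17812 + √5545) - 23585/3 = 29851/3 + √5545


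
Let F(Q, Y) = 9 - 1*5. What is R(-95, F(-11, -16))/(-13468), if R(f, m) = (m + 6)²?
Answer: -25/3367 ≈ -0.0074250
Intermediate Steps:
F(Q, Y) = 4 (F(Q, Y) = 9 - 5 = 4)
R(f, m) = (6 + m)²
R(-95, F(-11, -16))/(-13468) = (6 + 4)²/(-13468) = 10²*(-1/13468) = 100*(-1/13468) = -25/3367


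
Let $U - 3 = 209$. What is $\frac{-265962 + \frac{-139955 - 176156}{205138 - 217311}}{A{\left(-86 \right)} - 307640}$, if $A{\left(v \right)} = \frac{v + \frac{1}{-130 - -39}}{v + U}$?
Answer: $\frac{1767532665990}{2044720876171} \approx 0.86444$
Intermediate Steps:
$U = 212$ ($U = 3 + 209 = 212$)
$A{\left(v \right)} = \frac{- \frac{1}{91} + v}{212 + v}$ ($A{\left(v \right)} = \frac{v + \frac{1}{-130 - -39}}{v + 212} = \frac{v + \frac{1}{-130 + 39}}{212 + v} = \frac{v + \frac{1}{-91}}{212 + v} = \frac{v - \frac{1}{91}}{212 + v} = \frac{- \frac{1}{91} + v}{212 + v}$)
$\frac{-265962 + \frac{-139955 - 176156}{205138 - 217311}}{A{\left(-86 \right)} - 307640} = \frac{-265962 + \frac{-139955 - 176156}{205138 - 217311}}{\frac{- \frac{1}{91} - 86}{212 - 86} - 307640} = \frac{-265962 - \frac{316111}{-12173}}{\frac{1}{126} \left(- \frac{7827}{91}\right) - 307640} = \frac{-265962 - - \frac{316111}{12173}}{\frac{1}{126} \left(- \frac{7827}{91}\right) - 307640} = \frac{-265962 + \frac{316111}{12173}}{- \frac{2609}{3822} - 307640} = - \frac{3237239315}{12173 \left(- \frac{1175802689}{3822}\right)} = \left(- \frac{3237239315}{12173}\right) \left(- \frac{3822}{1175802689}\right) = \frac{1767532665990}{2044720876171}$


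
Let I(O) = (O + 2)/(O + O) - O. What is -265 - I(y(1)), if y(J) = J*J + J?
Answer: -264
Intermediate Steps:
y(J) = J + J**2 (y(J) = J**2 + J = J + J**2)
I(O) = -O + (2 + O)/(2*O) (I(O) = (2 + O)/((2*O)) - O = (2 + O)*(1/(2*O)) - O = (2 + O)/(2*O) - O = -O + (2 + O)/(2*O))
-265 - I(y(1)) = -265 - (1/2 + 1/(1*(1 + 1)) - (1 + 1)) = -265 - (1/2 + 1/(1*2) - 2) = -265 - (1/2 + 1/2 - 1*2) = -265 - (1/2 + 1/2 - 2) = -265 - 1*(-1) = -265 + 1 = -264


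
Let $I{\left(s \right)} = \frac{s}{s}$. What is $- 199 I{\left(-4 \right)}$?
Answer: $-199$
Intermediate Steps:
$I{\left(s \right)} = 1$
$- 199 I{\left(-4 \right)} = \left(-199\right) 1 = -199$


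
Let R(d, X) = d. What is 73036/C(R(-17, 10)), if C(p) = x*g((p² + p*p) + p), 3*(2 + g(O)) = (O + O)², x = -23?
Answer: -36518/4825699 ≈ -0.0075674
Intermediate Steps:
g(O) = -2 + 4*O²/3 (g(O) = -2 + (O + O)²/3 = -2 + (2*O)²/3 = -2 + (4*O²)/3 = -2 + 4*O²/3)
C(p) = 46 - 92*(p + 2*p²)²/3 (C(p) = -23*(-2 + 4*((p² + p*p) + p)²/3) = -23*(-2 + 4*((p² + p²) + p)²/3) = -23*(-2 + 4*(2*p² + p)²/3) = -23*(-2 + 4*(p + 2*p²)²/3) = 46 - 92*(p + 2*p²)²/3)
73036/C(R(-17, 10)) = 73036/(46 - 92/3*(-17)²*(1 + 2*(-17))²) = 73036/(46 - 92/3*289*(1 - 34)²) = 73036/(46 - 92/3*289*(-33)²) = 73036/(46 - 92/3*289*1089) = 73036/(46 - 9651444) = 73036/(-9651398) = 73036*(-1/9651398) = -36518/4825699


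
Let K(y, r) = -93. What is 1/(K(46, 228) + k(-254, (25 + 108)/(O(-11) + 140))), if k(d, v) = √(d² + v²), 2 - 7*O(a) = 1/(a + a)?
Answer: 43410170325/26077795700999 + 43210*√7528735385306/26077795700999 ≈ 0.0062111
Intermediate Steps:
O(a) = 2/7 - 1/(14*a) (O(a) = 2/7 - 1/(7*(a + a)) = 2/7 - 1/(2*a)/7 = 2/7 - 1/(14*a))
1/(K(46, 228) + k(-254, (25 + 108)/(O(-11) + 140))) = 1/(-93 + √((-254)² + ((25 + 108)/((1/14)*(-1 + 4*(-11))/(-11) + 140))²)) = 1/(-93 + √(64516 + (133/((1/14)*(-1/11)*(-1 - 44) + 140))²)) = 1/(-93 + √(64516 + (133/((1/14)*(-1/11)*(-45) + 140))²)) = 1/(-93 + √(64516 + (133/(45/154 + 140))²)) = 1/(-93 + √(64516 + (133/(21605/154))²)) = 1/(-93 + √(64516 + (133*(154/21605))²)) = 1/(-93 + √(64516 + (20482/21605)²)) = 1/(-93 + √(64516 + 419512324/466776025)) = 1/(-93 + √(30114941541224/466776025)) = 1/(-93 + 2*√7528735385306/21605)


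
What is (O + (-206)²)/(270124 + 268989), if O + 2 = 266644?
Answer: 309078/539113 ≈ 0.57331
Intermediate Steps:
O = 266642 (O = -2 + 266644 = 266642)
(O + (-206)²)/(270124 + 268989) = (266642 + (-206)²)/(270124 + 268989) = (266642 + 42436)/539113 = 309078*(1/539113) = 309078/539113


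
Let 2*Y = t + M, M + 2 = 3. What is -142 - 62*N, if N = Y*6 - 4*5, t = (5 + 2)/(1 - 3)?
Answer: 1563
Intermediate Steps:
M = 1 (M = -2 + 3 = 1)
t = -7/2 (t = 7/(-2) = 7*(-½) = -7/2 ≈ -3.5000)
Y = -5/4 (Y = (-7/2 + 1)/2 = (½)*(-5/2) = -5/4 ≈ -1.2500)
N = -55/2 (N = -5/4*6 - 4*5 = -15/2 - 20 = -55/2 ≈ -27.500)
-142 - 62*N = -142 - 62*(-55/2) = -142 + 1705 = 1563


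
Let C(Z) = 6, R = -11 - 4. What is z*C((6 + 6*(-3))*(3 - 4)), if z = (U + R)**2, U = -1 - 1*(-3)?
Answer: 1014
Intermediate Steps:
R = -15
U = 2 (U = -1 + 3 = 2)
z = 169 (z = (2 - 15)**2 = (-13)**2 = 169)
z*C((6 + 6*(-3))*(3 - 4)) = 169*6 = 1014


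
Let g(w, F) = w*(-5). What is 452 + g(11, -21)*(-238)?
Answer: 13542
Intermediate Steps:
g(w, F) = -5*w
452 + g(11, -21)*(-238) = 452 - 5*11*(-238) = 452 - 55*(-238) = 452 + 13090 = 13542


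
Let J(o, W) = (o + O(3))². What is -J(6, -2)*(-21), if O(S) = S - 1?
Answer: 1344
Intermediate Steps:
O(S) = -1 + S
J(o, W) = (2 + o)² (J(o, W) = (o + (-1 + 3))² = (o + 2)² = (2 + o)²)
-J(6, -2)*(-21) = -(2 + 6)²*(-21) = -1*8²*(-21) = -1*64*(-21) = -64*(-21) = 1344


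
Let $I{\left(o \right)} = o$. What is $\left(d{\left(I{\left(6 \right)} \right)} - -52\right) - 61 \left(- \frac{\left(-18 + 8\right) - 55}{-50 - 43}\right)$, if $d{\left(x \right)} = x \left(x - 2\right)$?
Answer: $\frac{11033}{93} \approx 118.63$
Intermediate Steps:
$d{\left(x \right)} = x \left(-2 + x\right)$
$\left(d{\left(I{\left(6 \right)} \right)} - -52\right) - 61 \left(- \frac{\left(-18 + 8\right) - 55}{-50 - 43}\right) = \left(6 \left(-2 + 6\right) - -52\right) - 61 \left(- \frac{\left(-18 + 8\right) - 55}{-50 - 43}\right) = \left(6 \cdot 4 + 52\right) - 61 \left(- \frac{-10 - 55}{-93}\right) = \left(24 + 52\right) - 61 \left(- \frac{\left(-65\right) \left(-1\right)}{93}\right) = 76 - 61 \left(\left(-1\right) \frac{65}{93}\right) = 76 - - \frac{3965}{93} = 76 + \frac{3965}{93} = \frac{11033}{93}$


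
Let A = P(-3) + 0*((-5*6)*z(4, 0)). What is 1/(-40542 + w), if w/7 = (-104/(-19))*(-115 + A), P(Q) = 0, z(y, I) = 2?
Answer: -19/854018 ≈ -2.2248e-5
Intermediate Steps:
A = 0 (A = 0 + 0*(-5*6*2) = 0 + 0*(-30*2) = 0 + 0*(-60) = 0 + 0 = 0)
w = -83720/19 (w = 7*((-104/(-19))*(-115 + 0)) = 7*(-104*(-1/19)*(-115)) = 7*((104/19)*(-115)) = 7*(-11960/19) = -83720/19 ≈ -4406.3)
1/(-40542 + w) = 1/(-40542 - 83720/19) = 1/(-854018/19) = -19/854018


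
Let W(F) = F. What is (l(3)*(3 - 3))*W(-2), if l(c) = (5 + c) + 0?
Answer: 0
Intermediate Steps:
l(c) = 5 + c
(l(3)*(3 - 3))*W(-2) = ((5 + 3)*(3 - 3))*(-2) = (8*0)*(-2) = 0*(-2) = 0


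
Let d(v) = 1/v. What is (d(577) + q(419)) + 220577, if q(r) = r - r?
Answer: 127272930/577 ≈ 2.2058e+5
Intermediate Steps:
q(r) = 0
(d(577) + q(419)) + 220577 = (1/577 + 0) + 220577 = 1/577 + 220577 = 127272930/577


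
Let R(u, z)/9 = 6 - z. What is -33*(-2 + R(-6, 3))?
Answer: -825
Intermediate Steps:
R(u, z) = 54 - 9*z (R(u, z) = 9*(6 - z) = 54 - 9*z)
-33*(-2 + R(-6, 3)) = -33*(-2 + (54 - 9*3)) = -33*(-2 + (54 - 27)) = -33*(-2 + 27) = -33*25 = -825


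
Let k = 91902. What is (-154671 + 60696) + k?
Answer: -2073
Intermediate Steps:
(-154671 + 60696) + k = (-154671 + 60696) + 91902 = -93975 + 91902 = -2073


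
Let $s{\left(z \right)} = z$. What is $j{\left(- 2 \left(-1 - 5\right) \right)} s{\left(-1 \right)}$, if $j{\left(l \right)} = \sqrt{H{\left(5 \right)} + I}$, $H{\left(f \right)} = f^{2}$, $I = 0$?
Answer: $-5$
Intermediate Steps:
$j{\left(l \right)} = 5$ ($j{\left(l \right)} = \sqrt{5^{2} + 0} = \sqrt{25 + 0} = \sqrt{25} = 5$)
$j{\left(- 2 \left(-1 - 5\right) \right)} s{\left(-1 \right)} = 5 \left(-1\right) = -5$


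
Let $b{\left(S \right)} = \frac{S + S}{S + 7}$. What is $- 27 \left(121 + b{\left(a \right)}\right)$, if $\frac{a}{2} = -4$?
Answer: $-3699$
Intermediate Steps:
$a = -8$ ($a = 2 \left(-4\right) = -8$)
$b{\left(S \right)} = \frac{2 S}{7 + S}$
$- 27 \left(121 + b{\left(a \right)}\right) = - 27 \left(121 + 2 \left(-8\right) \frac{1}{7 - 8}\right) = - 27 \left(121 + 2 \left(-8\right) \frac{1}{-1}\right) = - 27 \left(121 + 2 \left(-8\right) \left(-1\right)\right) = - 27 \left(121 + 16\right) = \left(-27\right) 137 = -3699$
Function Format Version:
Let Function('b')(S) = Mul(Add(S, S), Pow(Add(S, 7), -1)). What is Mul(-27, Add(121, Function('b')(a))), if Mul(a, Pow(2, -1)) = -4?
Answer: -3699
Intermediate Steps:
a = -8 (a = Mul(2, -4) = -8)
Function('b')(S) = Mul(2, S, Pow(Add(7, S), -1)) (Function('b')(S) = Mul(Mul(2, S), Pow(Add(7, S), -1)) = Mul(2, S, Pow(Add(7, S), -1)))
Mul(-27, Add(121, Function('b')(a))) = Mul(-27, Add(121, Mul(2, -8, Pow(Add(7, -8), -1)))) = Mul(-27, Add(121, Mul(2, -8, Pow(-1, -1)))) = Mul(-27, Add(121, Mul(2, -8, -1))) = Mul(-27, Add(121, 16)) = Mul(-27, 137) = -3699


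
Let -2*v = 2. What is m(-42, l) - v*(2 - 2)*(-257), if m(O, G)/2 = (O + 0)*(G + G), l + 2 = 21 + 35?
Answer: -9072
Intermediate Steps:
v = -1 (v = -½*2 = -1)
l = 54 (l = -2 + (21 + 35) = -2 + 56 = 54)
m(O, G) = 4*G*O (m(O, G) = 2*((O + 0)*(G + G)) = 2*(O*(2*G)) = 2*(2*G*O) = 4*G*O)
m(-42, l) - v*(2 - 2)*(-257) = 4*54*(-42) - (-(2 - 2))*(-257) = -9072 - (-1*0)*(-257) = -9072 - 0*(-257) = -9072 - 1*0 = -9072 + 0 = -9072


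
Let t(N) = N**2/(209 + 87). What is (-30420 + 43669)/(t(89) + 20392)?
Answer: 3921704/6043953 ≈ 0.64886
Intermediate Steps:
t(N) = N**2/296
(-30420 + 43669)/(t(89) + 20392) = (-30420 + 43669)/((1/296)*89**2 + 20392) = 13249/((1/296)*7921 + 20392) = 13249/(7921/296 + 20392) = 13249/(6043953/296) = 13249*(296/6043953) = 3921704/6043953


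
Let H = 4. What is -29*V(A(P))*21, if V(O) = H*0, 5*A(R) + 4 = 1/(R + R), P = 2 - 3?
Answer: 0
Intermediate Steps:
P = -1
A(R) = -⅘ + 1/(10*R) (A(R) = -⅘ + 1/(5*(R + R)) = -⅘ + 1/(5*((2*R))) = -⅘ + (1/(2*R))/5 = -⅘ + 1/(10*R))
V(O) = 0 (V(O) = 4*0 = 0)
-29*V(A(P))*21 = -29*0*21 = 0*21 = 0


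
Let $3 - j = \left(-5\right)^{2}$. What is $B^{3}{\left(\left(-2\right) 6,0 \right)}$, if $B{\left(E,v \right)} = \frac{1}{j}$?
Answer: $- \frac{1}{10648} \approx -9.3914 \cdot 10^{-5}$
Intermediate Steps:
$j = -22$ ($j = 3 - \left(-5\right)^{2} = 3 - 25 = -22$)
$B{\left(E,v \right)} = - \frac{1}{22}$ ($B{\left(E,v \right)} = \frac{1}{-22} = - \frac{1}{22}$)
$B^{3}{\left(\left(-2\right) 6,0 \right)} = \left(- \frac{1}{22}\right)^{3} = - \frac{1}{10648}$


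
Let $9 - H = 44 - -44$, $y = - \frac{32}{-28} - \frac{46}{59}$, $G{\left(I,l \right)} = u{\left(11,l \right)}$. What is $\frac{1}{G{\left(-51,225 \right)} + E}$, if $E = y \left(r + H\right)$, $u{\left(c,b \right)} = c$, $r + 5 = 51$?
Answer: $- \frac{413}{407} \approx -1.0147$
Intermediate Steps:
$r = 46$ ($r = -5 + 51 = 46$)
$G{\left(I,l \right)} = 11$
$y = \frac{150}{413}$ ($y = \left(-32\right) \left(- \frac{1}{28}\right) - \frac{46}{59} = \frac{8}{7} - \frac{46}{59} = \frac{150}{413} \approx 0.3632$)
$H = -79$ ($H = 9 - \left(44 - -44\right) = 9 - \left(44 + 44\right) = 9 - 88 = -79$)
$E = - \frac{4950}{413}$ ($E = \frac{150 \left(46 - 79\right)}{413} = \frac{150}{413} \left(-33\right) = - \frac{4950}{413} \approx -11.985$)
$\frac{1}{G{\left(-51,225 \right)} + E} = \frac{1}{11 - \frac{4950}{413}} = \frac{1}{- \frac{407}{413}} = - \frac{413}{407}$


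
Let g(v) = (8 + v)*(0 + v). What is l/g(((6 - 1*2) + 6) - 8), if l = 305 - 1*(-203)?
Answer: 127/5 ≈ 25.400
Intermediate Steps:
g(v) = v*(8 + v) (g(v) = (8 + v)*v = v*(8 + v))
l = 508 (l = 305 + 203 = 508)
l/g(((6 - 1*2) + 6) - 8) = 508/(((((6 - 1*2) + 6) - 8)*(8 + (((6 - 1*2) + 6) - 8)))) = 508/(((((6 - 2) + 6) - 8)*(8 + (((6 - 2) + 6) - 8)))) = 508/((((4 + 6) - 8)*(8 + ((4 + 6) - 8)))) = 508/(((10 - 8)*(8 + (10 - 8)))) = 508/((2*(8 + 2))) = 508/((2*10)) = 508/20 = 508*(1/20) = 127/5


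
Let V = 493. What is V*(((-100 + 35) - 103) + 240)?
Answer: 35496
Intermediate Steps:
V*(((-100 + 35) - 103) + 240) = 493*(((-100 + 35) - 103) + 240) = 493*((-65 - 103) + 240) = 493*(-168 + 240) = 493*72 = 35496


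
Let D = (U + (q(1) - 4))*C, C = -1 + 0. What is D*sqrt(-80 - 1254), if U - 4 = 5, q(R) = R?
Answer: -6*I*sqrt(1334) ≈ -219.14*I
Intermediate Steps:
U = 9 (U = 4 + 5 = 9)
C = -1
D = -6 (D = (9 + (1 - 4))*(-1) = (9 - 3)*(-1) = 6*(-1) = -6)
D*sqrt(-80 - 1254) = -6*sqrt(-80 - 1254) = -6*I*sqrt(1334)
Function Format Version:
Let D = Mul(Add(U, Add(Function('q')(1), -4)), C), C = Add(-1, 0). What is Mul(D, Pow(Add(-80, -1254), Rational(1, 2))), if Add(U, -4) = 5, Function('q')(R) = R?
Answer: Mul(-6, I, Pow(1334, Rational(1, 2))) ≈ Mul(-219.14, I)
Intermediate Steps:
U = 9 (U = Add(4, 5) = 9)
C = -1
D = -6 (D = Mul(Add(9, Add(1, -4)), -1) = Mul(Add(9, -3), -1) = Mul(6, -1) = -6)
Mul(D, Pow(Add(-80, -1254), Rational(1, 2))) = Mul(-6, Pow(Add(-80, -1254), Rational(1, 2))) = Mul(-6, Pow(-1334, Rational(1, 2))) = Mul(-6, Mul(I, Pow(1334, Rational(1, 2)))) = Mul(-6, I, Pow(1334, Rational(1, 2)))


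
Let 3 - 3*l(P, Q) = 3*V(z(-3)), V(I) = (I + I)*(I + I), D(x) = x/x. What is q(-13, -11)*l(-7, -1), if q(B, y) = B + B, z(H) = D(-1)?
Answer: 78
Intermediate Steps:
D(x) = 1
z(H) = 1
q(B, y) = 2*B
V(I) = 4*I² (V(I) = (2*I)*(2*I) = 4*I²)
l(P, Q) = -3 (l(P, Q) = 1 - 4*1² = 1 - 4 = -3)
q(-13, -11)*l(-7, -1) = (2*(-13))*(-3) = -26*(-3) = 78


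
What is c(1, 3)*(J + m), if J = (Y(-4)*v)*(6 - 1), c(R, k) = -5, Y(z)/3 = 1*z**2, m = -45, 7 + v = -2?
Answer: 11025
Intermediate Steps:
v = -9 (v = -7 - 2 = -9)
Y(z) = 3*z**2 (Y(z) = 3*(1*z**2) = 3*z**2)
J = -2160 (J = ((3*(-4)**2)*(-9))*(6 - 1) = ((3*16)*(-9))*5 = (48*(-9))*5 = -432*5 = -2160)
c(1, 3)*(J + m) = -5*(-2160 - 45) = -5*(-2205) = 11025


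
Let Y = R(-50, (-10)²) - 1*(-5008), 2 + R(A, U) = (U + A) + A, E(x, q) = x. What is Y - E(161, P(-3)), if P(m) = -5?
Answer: 4845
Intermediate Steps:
R(A, U) = -2 + U + 2*A (R(A, U) = -2 + ((U + A) + A) = -2 + ((A + U) + A) = -2 + (U + 2*A) = -2 + U + 2*A)
Y = 5006 (Y = (-2 + (-10)² + 2*(-50)) - 1*(-5008) = (-2 + 100 - 100) + 5008 = -2 + 5008 = 5006)
Y - E(161, P(-3)) = 5006 - 1*161 = 5006 - 161 = 4845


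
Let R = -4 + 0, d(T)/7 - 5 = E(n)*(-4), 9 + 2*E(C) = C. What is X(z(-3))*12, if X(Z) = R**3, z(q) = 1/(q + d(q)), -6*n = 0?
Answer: -768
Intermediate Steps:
n = 0 (n = -1/6*0 = 0)
E(C) = -9/2 + C/2
d(T) = 161 (d(T) = 35 + 7*((-9/2 + (1/2)*0)*(-4)) = 35 + 7*((-9/2 + 0)*(-4)) = 35 + 7*(-9/2*(-4)) = 35 + 7*18 = 35 + 126 = 161)
R = -4
z(q) = 1/(161 + q) (z(q) = 1/(q + 161) = 1/(161 + q))
X(Z) = -64 (X(Z) = (-4)**3 = -64)
X(z(-3))*12 = -64*12 = -768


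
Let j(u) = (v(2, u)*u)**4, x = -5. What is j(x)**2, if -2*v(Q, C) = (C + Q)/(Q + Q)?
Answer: 2562890625/16777216 ≈ 152.76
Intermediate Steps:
v(Q, C) = -(C + Q)/(4*Q) (v(Q, C) = -(C + Q)/(2*(Q + Q)) = -(C + Q)/(2*(2*Q)) = -(C + Q)*1/(2*Q)/2 = -(C + Q)/(4*Q))
j(u) = u**4*(-1/4 - u/8)**4 (j(u) = (((1/4)*(-u - 1*2)/2)*u)**4 = (((1/4)*(1/2)*(-u - 2))*u)**4 = (((1/4)*(1/2)*(-2 - u))*u)**4 = ((-1/4 - u/8)*u)**4 = (u*(-1/4 - u/8))**4 = u**4*(-1/4 - u/8)**4)
j(x)**2 = ((1/4096)*(-5)**4*(2 - 5)**4)**2 = ((1/4096)*625*(-3)**4)**2 = ((1/4096)*625*81)**2 = (50625/4096)**2 = 2562890625/16777216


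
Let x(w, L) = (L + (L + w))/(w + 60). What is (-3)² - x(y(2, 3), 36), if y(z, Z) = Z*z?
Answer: 86/11 ≈ 7.8182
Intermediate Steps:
x(w, L) = (w + 2*L)/(60 + w)
(-3)² - x(y(2, 3), 36) = (-3)² - (3*2 + 2*36)/(60 + 3*2) = 9 - (6 + 72)/(60 + 6) = 9 - 78/66 = 9 - 1*13/11 = 9 - 13/11 = 86/11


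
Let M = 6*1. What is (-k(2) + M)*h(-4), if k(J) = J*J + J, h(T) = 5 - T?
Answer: 0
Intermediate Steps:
k(J) = J + J² (k(J) = J² + J = J + J²)
M = 6
(-k(2) + M)*h(-4) = (-2*(1 + 2) + 6)*(5 - 1*(-4)) = (-2*3 + 6)*(5 + 4) = (-1*6 + 6)*9 = (-6 + 6)*9 = 0*9 = 0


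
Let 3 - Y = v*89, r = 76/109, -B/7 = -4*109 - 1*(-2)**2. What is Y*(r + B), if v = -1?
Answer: 30893232/109 ≈ 2.8342e+5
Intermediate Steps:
B = 3080 (B = -7*(-4*109 - 1*(-2)**2) = -7*(-436 - 1*4) = -7*(-436 - 4) = -7*(-440) = 3080)
r = 76/109 (r = 76*(1/109) = 76/109 ≈ 0.69725)
Y = 92 (Y = 3 - (-1)*89 = 3 - 1*(-89) = 3 + 89 = 92)
Y*(r + B) = 92*(76/109 + 3080) = 92*(335796/109) = 30893232/109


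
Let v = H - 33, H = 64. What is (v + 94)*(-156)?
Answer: -19500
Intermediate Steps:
v = 31 (v = 64 - 33 = 31)
(v + 94)*(-156) = (31 + 94)*(-156) = 125*(-156) = -19500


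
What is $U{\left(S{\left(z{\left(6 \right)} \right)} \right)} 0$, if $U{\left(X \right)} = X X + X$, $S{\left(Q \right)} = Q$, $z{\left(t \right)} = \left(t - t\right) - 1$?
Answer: $0$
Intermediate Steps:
$z{\left(t \right)} = -1$ ($z{\left(t \right)} = 0 - 1 = -1$)
$U{\left(X \right)} = X + X^{2}$ ($U{\left(X \right)} = X^{2} + X = X + X^{2}$)
$U{\left(S{\left(z{\left(6 \right)} \right)} \right)} 0 = - (1 - 1) 0 = \left(-1\right) 0 \cdot 0 = 0 \cdot 0 = 0$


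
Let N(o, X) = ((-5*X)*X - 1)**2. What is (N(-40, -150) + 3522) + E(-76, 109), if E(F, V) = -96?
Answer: 12656478427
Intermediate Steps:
N(o, X) = (-1 - 5*X**2)**2 (N(o, X) = (-5*X**2 - 1)**2 = (-1 - 5*X**2)**2)
(N(-40, -150) + 3522) + E(-76, 109) = ((1 + 5*(-150)**2)**2 + 3522) - 96 = ((1 + 5*22500)**2 + 3522) - 96 = ((1 + 112500)**2 + 3522) - 96 = (112501**2 + 3522) - 96 = (12656475001 + 3522) - 96 = 12656478523 - 96 = 12656478427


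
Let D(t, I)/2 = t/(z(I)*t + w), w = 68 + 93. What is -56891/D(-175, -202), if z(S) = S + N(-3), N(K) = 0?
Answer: 288608043/50 ≈ 5.7722e+6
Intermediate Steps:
w = 161
z(S) = S (z(S) = S + 0 = S)
D(t, I) = 2*t/(161 + I*t) (D(t, I) = 2*(t/(I*t + 161)) = 2*(t/(161 + I*t)) = 2*t/(161 + I*t))
-56891/D(-175, -202) = -56891/(2*(-175)/(161 - 202*(-175))) = -56891/(2*(-175)/(161 + 35350)) = -56891/(2*(-175)/35511) = -56891/(2*(-175)*(1/35511)) = -56891/(-50/5073) = -56891*(-5073/50) = 288608043/50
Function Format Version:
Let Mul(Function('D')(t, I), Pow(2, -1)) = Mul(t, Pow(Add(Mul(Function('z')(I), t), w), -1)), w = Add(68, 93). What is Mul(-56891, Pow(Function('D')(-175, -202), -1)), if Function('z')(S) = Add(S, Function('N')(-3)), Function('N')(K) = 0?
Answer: Rational(288608043, 50) ≈ 5.7722e+6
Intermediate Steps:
w = 161
Function('z')(S) = S (Function('z')(S) = Add(S, 0) = S)
Function('D')(t, I) = Mul(2, t, Pow(Add(161, Mul(I, t)), -1)) (Function('D')(t, I) = Mul(2, Mul(t, Pow(Add(Mul(I, t), 161), -1))) = Mul(2, Mul(t, Pow(Add(161, Mul(I, t)), -1))) = Mul(2, t, Pow(Add(161, Mul(I, t)), -1)))
Mul(-56891, Pow(Function('D')(-175, -202), -1)) = Mul(-56891, Pow(Mul(2, -175, Pow(Add(161, Mul(-202, -175)), -1)), -1)) = Mul(-56891, Pow(Mul(2, -175, Pow(Add(161, 35350), -1)), -1)) = Mul(-56891, Pow(Mul(2, -175, Pow(35511, -1)), -1)) = Mul(-56891, Pow(Mul(2, -175, Rational(1, 35511)), -1)) = Mul(-56891, Pow(Rational(-50, 5073), -1)) = Mul(-56891, Rational(-5073, 50)) = Rational(288608043, 50)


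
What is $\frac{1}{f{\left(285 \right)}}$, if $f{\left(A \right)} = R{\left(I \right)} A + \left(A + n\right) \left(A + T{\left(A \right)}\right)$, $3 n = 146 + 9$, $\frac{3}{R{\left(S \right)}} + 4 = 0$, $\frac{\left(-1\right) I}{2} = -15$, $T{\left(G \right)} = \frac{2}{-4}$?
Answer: $\frac{12}{1146815} \approx 1.0464 \cdot 10^{-5}$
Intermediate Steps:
$T{\left(G \right)} = - \frac{1}{2}$ ($T{\left(G \right)} = 2 \left(- \frac{1}{4}\right) = - \frac{1}{2}$)
$I = 30$ ($I = \left(-2\right) \left(-15\right) = 30$)
$R{\left(S \right)} = - \frac{3}{4}$ ($R{\left(S \right)} = \frac{3}{-4 + 0} = \frac{3}{-4} = 3 \left(- \frac{1}{4}\right) = - \frac{3}{4}$)
$n = \frac{155}{3}$ ($n = \frac{146 + 9}{3} = \frac{1}{3} \cdot 155 = \frac{155}{3} \approx 51.667$)
$f{\left(A \right)} = - \frac{3 A}{4} + \left(- \frac{1}{2} + A\right) \left(\frac{155}{3} + A\right)$ ($f{\left(A \right)} = - \frac{3 A}{4} + \left(A + \frac{155}{3}\right) \left(A - \frac{1}{2}\right) = - \frac{3 A}{4} + \left(\frac{155}{3} + A\right) \left(- \frac{1}{2} + A\right) = - \frac{3 A}{4} + \left(- \frac{1}{2} + A\right) \left(\frac{155}{3} + A\right)$)
$\frac{1}{f{\left(285 \right)}} = \frac{1}{- \frac{155}{6} + 285^{2} + \frac{605}{12} \cdot 285} = \frac{1}{- \frac{155}{6} + 81225 + \frac{57475}{4}} = \frac{1}{\frac{1146815}{12}} = \frac{12}{1146815}$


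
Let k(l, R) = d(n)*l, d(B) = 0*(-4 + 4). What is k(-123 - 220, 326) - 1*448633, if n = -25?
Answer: -448633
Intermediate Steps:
d(B) = 0 (d(B) = 0*0 = 0)
k(l, R) = 0 (k(l, R) = 0*l = 0)
k(-123 - 220, 326) - 1*448633 = 0 - 1*448633 = 0 - 448633 = -448633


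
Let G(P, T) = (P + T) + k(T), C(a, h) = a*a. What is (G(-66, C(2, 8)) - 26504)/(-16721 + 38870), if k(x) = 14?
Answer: -26552/22149 ≈ -1.1988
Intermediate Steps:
C(a, h) = a²
G(P, T) = 14 + P + T (G(P, T) = (P + T) + 14 = 14 + P + T)
(G(-66, C(2, 8)) - 26504)/(-16721 + 38870) = ((14 - 66 + 2²) - 26504)/(-16721 + 38870) = ((14 - 66 + 4) - 26504)/22149 = (-48 - 26504)*(1/22149) = -26552*1/22149 = -26552/22149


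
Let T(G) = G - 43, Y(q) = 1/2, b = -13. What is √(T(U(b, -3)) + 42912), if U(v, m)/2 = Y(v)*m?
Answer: √42866 ≈ 207.04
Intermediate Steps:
Y(q) = ½
U(v, m) = m (U(v, m) = 2*(m/2) = m)
T(G) = -43 + G
√(T(U(b, -3)) + 42912) = √((-43 - 3) + 42912) = √(-46 + 42912) = √42866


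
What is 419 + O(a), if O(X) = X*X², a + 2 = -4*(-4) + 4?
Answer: 6251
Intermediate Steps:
a = 18 (a = -2 + (-4*(-4) + 4) = -2 + (16 + 4) = -2 + 20 = 18)
O(X) = X³
419 + O(a) = 419 + 18³ = 419 + 5832 = 6251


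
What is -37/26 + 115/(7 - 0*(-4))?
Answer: 2731/182 ≈ 15.005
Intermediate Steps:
-37/26 + 115/(7 - 0*(-4)) = -37*1/26 + 115/(7 - 11*0) = -37/26 + 115/(7 + 0) = -37/26 + 115/7 = 2731/182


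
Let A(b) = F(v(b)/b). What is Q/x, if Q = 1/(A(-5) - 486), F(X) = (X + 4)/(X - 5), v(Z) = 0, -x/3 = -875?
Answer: -1/1277850 ≈ -7.8256e-7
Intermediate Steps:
x = 2625 (x = -3*(-875) = 2625)
F(X) = (4 + X)/(-5 + X)
A(b) = -⅘ (A(b) = (4 + 0/b)/(-5 + 0/b) = (4 + 0)/(-5 + 0) = 4/(-5) = -⅕*4 = -⅘)
Q = -5/2434 (Q = 1/(-⅘ - 486) = 1/(-2434/5) = -5/2434 ≈ -0.0020542)
Q/x = -5/2434/2625 = -5/2434*1/2625 = -1/1277850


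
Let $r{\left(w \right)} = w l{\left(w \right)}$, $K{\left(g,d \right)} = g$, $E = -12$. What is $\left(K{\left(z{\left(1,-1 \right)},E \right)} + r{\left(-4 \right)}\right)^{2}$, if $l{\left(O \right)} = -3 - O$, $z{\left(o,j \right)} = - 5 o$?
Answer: $81$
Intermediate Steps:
$r{\left(w \right)} = w \left(-3 - w\right)$
$\left(K{\left(z{\left(1,-1 \right)},E \right)} + r{\left(-4 \right)}\right)^{2} = \left(\left(-5\right) 1 - - 4 \left(3 - 4\right)\right)^{2} = \left(-5 - \left(-4\right) \left(-1\right)\right)^{2} = \left(-5 - 4\right)^{2} = \left(-9\right)^{2} = 81$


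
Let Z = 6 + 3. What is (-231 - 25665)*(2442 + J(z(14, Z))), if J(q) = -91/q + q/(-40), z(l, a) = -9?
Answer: -952585439/15 ≈ -6.3506e+7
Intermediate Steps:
Z = 9
J(q) = -91/q - q/40 (J(q) = -91/q + q*(-1/40) = -91/q - q/40)
(-231 - 25665)*(2442 + J(z(14, Z))) = (-231 - 25665)*(2442 + (-91/(-9) - 1/40*(-9))) = -25896*(2442 + (-91*(-⅑) + 9/40)) = -25896*(2442 + (91/9 + 9/40)) = -25896*(2442 + 3721/360) = -25896*882841/360 = -952585439/15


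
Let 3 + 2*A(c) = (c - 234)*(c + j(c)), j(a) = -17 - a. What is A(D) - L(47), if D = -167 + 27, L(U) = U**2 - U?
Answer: 2031/2 ≈ 1015.5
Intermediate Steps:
D = -140
A(c) = 3975/2 - 17*c/2 (A(c) = -3/2 + ((c - 234)*(c + (-17 - c)))/2 = -3/2 + ((-234 + c)*(-17))/2 = -3/2 + (3978 - 17*c)/2 = -3/2 + (1989 - 17*c/2) = 3975/2 - 17*c/2)
A(D) - L(47) = (3975/2 - 17/2*(-140)) - 47*(-1 + 47) = (3975/2 + 1190) - 47*46 = 6355/2 - 1*2162 = 6355/2 - 2162 = 2031/2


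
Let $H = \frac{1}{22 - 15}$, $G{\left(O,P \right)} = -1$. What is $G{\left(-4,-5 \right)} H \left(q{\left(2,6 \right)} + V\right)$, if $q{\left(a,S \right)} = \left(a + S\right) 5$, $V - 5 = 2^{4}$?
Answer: $- \frac{61}{7} \approx -8.7143$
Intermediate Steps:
$V = 21$ ($V = 5 + 2^{4} = 5 + 16 = 21$)
$q{\left(a,S \right)} = 5 S + 5 a$ ($q{\left(a,S \right)} = \left(S + a\right) 5 = 5 S + 5 a$)
$H = \frac{1}{7} \approx 0.14286$
$G{\left(-4,-5 \right)} H \left(q{\left(2,6 \right)} + V\right) = \left(-1\right) \frac{1}{7} \left(\left(5 \cdot 6 + 5 \cdot 2\right) + 21\right) = - \frac{\left(30 + 10\right) + 21}{7} = - \frac{40 + 21}{7} = \left(- \frac{1}{7}\right) 61 = - \frac{61}{7}$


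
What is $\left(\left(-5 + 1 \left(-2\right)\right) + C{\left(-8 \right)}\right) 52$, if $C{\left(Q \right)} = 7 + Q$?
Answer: $-416$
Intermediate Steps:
$\left(\left(-5 + 1 \left(-2\right)\right) + C{\left(-8 \right)}\right) 52 = \left(\left(-5 + 1 \left(-2\right)\right) + \left(7 - 8\right)\right) 52 = \left(\left(-5 - 2\right) - 1\right) 52 = \left(-7 - 1\right) 52 = \left(-8\right) 52 = -416$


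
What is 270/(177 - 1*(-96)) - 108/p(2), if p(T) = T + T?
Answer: -2367/91 ≈ -26.011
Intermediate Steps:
p(T) = 2*T
270/(177 - 1*(-96)) - 108/p(2) = 270/(177 - 1*(-96)) - 108/(2*2) = 270/(177 + 96) - 108/4 = 270/273 - 108*¼ = 270*(1/273) - 27 = 90/91 - 27 = -2367/91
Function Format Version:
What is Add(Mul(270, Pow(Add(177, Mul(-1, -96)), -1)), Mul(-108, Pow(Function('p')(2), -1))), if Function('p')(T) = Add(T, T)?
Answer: Rational(-2367, 91) ≈ -26.011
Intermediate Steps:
Function('p')(T) = Mul(2, T)
Add(Mul(270, Pow(Add(177, Mul(-1, -96)), -1)), Mul(-108, Pow(Function('p')(2), -1))) = Add(Mul(270, Pow(Add(177, Mul(-1, -96)), -1)), Mul(-108, Pow(Mul(2, 2), -1))) = Add(Mul(270, Pow(Add(177, 96), -1)), Mul(-108, Pow(4, -1))) = Add(Mul(270, Pow(273, -1)), Mul(-108, Rational(1, 4))) = Add(Mul(270, Rational(1, 273)), -27) = Add(Rational(90, 91), -27) = Rational(-2367, 91)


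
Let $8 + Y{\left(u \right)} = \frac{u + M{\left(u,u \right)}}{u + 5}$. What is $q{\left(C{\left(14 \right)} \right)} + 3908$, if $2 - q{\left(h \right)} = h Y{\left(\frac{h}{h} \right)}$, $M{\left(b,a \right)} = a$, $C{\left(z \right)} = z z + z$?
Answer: $5520$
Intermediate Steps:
$C{\left(z \right)} = z + z^{2}$ ($C{\left(z \right)} = z^{2} + z = z + z^{2}$)
$Y{\left(u \right)} = -8 + \frac{2 u}{5 + u}$ ($Y{\left(u \right)} = -8 + \frac{u + u}{u + 5} = -8 + \frac{2 u}{5 + u}$)
$q{\left(h \right)} = 2 + \frac{23 h}{3}$ ($q{\left(h \right)} = 2 - h \frac{2 \left(-20 - 3 \frac{h}{h}\right)}{5 + \frac{h}{h}} = 2 - h \frac{2 \left(-20 - 3\right)}{5 + 1} = 2 - h \frac{2 \left(-20 - 3\right)}{6} = 2 - h 2 \cdot \frac{1}{6} \left(-23\right) = 2 - h \left(- \frac{23}{3}\right) = 2 - - \frac{23 h}{3} = 2 + \frac{23 h}{3}$)
$q{\left(C{\left(14 \right)} \right)} + 3908 = \left(2 + \frac{23 \cdot 14 \left(1 + 14\right)}{3}\right) + 3908 = \left(2 + \frac{23 \cdot 14 \cdot 15}{3}\right) + 3908 = \left(2 + \frac{23}{3} \cdot 210\right) + 3908 = \left(2 + 1610\right) + 3908 = 1612 + 3908 = 5520$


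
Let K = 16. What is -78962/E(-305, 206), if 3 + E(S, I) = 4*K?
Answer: -78962/61 ≈ -1294.5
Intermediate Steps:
E(S, I) = 61 (E(S, I) = -3 + 4*16 = -3 + 64 = 61)
-78962/E(-305, 206) = -78962/61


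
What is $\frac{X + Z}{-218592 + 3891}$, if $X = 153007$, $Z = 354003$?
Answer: $- \frac{507010}{214701} \approx -2.3615$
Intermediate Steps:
$\frac{X + Z}{-218592 + 3891} = \frac{153007 + 354003}{-218592 + 3891} = \frac{507010}{-214701} = 507010 \left(- \frac{1}{214701}\right) = - \frac{507010}{214701}$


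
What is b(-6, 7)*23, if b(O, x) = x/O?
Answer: -161/6 ≈ -26.833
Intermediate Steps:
b(-6, 7)*23 = (7/(-6))*23 = (7*(-⅙))*23 = -7/6*23 = -161/6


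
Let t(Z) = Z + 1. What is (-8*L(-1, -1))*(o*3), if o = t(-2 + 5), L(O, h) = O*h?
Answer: -96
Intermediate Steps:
t(Z) = 1 + Z
o = 4 (o = 1 + (-2 + 5) = 1 + 3 = 4)
(-8*L(-1, -1))*(o*3) = (-(-8)*(-1))*(4*3) = -8*1*12 = -8*12 = -96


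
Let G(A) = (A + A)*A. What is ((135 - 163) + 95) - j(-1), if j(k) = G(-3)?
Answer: 49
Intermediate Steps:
G(A) = 2*A**2 (G(A) = (2*A)*A = 2*A**2)
j(k) = 18 (j(k) = 2*(-3)**2 = 2*9 = 18)
((135 - 163) + 95) - j(-1) = ((135 - 163) + 95) - 1*18 = (-28 + 95) - 18 = 67 - 18 = 49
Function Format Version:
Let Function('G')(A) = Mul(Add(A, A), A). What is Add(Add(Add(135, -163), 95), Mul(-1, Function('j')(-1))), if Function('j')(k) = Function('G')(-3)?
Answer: 49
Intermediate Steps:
Function('G')(A) = Mul(2, Pow(A, 2)) (Function('G')(A) = Mul(Mul(2, A), A) = Mul(2, Pow(A, 2)))
Function('j')(k) = 18 (Function('j')(k) = Mul(2, Pow(-3, 2)) = Mul(2, 9) = 18)
Add(Add(Add(135, -163), 95), Mul(-1, Function('j')(-1))) = Add(Add(Add(135, -163), 95), Mul(-1, 18)) = Add(Add(-28, 95), -18) = Add(67, -18) = 49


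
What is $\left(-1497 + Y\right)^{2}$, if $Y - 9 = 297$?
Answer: $1418481$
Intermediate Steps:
$Y = 306$ ($Y = 9 + 297 = 306$)
$\left(-1497 + Y\right)^{2} = \left(-1497 + 306\right)^{2} = \left(-1191\right)^{2} = 1418481$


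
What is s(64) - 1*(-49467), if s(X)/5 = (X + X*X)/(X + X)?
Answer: 99259/2 ≈ 49630.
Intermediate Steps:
s(X) = 5*(X + X²)/(2*X) (s(X) = 5*((X + X*X)/(X + X)) = 5*((X + X²)/((2*X))) = 5*((X + X²)*(1/(2*X))) = 5*((X + X²)/(2*X)) = 5*(X + X²)/(2*X))
s(64) - 1*(-49467) = (5/2 + (5/2)*64) - 1*(-49467) = (5/2 + 160) + 49467 = 325/2 + 49467 = 99259/2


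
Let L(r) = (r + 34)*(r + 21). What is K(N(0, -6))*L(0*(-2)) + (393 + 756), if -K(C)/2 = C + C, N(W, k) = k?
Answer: 18285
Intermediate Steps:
K(C) = -4*C (K(C) = -2*(C + C) = -4*C)
L(r) = (21 + r)*(34 + r) (L(r) = (34 + r)*(21 + r) = (21 + r)*(34 + r))
K(N(0, -6))*L(0*(-2)) + (393 + 756) = (-4*(-6))*(714 + (0*(-2))**2 + 55*(0*(-2))) + (393 + 756) = 24*(714 + 0**2 + 55*0) + 1149 = 24*(714 + 0 + 0) + 1149 = 24*714 + 1149 = 17136 + 1149 = 18285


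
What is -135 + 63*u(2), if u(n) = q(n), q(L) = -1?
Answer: -198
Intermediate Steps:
u(n) = -1
-135 + 63*u(2) = -135 + 63*(-1) = -135 - 63 = -198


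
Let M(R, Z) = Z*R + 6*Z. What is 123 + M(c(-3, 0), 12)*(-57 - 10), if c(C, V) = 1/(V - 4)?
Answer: -4500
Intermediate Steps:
c(C, V) = 1/(-4 + V)
M(R, Z) = 6*Z + R*Z (M(R, Z) = R*Z + 6*Z = 6*Z + R*Z)
123 + M(c(-3, 0), 12)*(-57 - 10) = 123 + (12*(6 + 1/(-4 + 0)))*(-57 - 10) = 123 + (12*(6 + 1/(-4)))*(-67) = 123 + (12*(6 - ¼))*(-67) = 123 + (12*(23/4))*(-67) = 123 + 69*(-67) = 123 - 4623 = -4500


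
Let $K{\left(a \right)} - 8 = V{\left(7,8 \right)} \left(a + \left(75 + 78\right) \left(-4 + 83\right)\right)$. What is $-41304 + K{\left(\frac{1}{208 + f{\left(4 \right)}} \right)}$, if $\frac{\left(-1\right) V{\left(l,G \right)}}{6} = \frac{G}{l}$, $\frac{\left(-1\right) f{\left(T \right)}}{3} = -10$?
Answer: $- \frac{103440536}{833} \approx -1.2418 \cdot 10^{5}$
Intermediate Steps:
$f{\left(T \right)} = 30$ ($f{\left(T \right)} = \left(-3\right) \left(-10\right) = 30$)
$V{\left(l,G \right)} = - \frac{6 G}{l}$ ($V{\left(l,G \right)} = - 6 \frac{G}{l} = - \frac{6 G}{l}$)
$K{\left(a \right)} = - \frac{580120}{7} - \frac{48 a}{7}$ ($K{\left(a \right)} = 8 + \left(-6\right) 8 \cdot \frac{1}{7} \left(a + \left(75 + 78\right) \left(-4 + 83\right)\right) = 8 + \left(-6\right) 8 \cdot \frac{1}{7} \left(a + 153 \cdot 79\right) = 8 - \frac{48 \left(a + 12087\right)}{7} = 8 - \frac{48 \left(12087 + a\right)}{7} = 8 - \left(\frac{580176}{7} + \frac{48 a}{7}\right) = - \frac{580120}{7} - \frac{48 a}{7}$)
$-41304 + K{\left(\frac{1}{208 + f{\left(4 \right)}} \right)} = -41304 - \left(\frac{580120}{7} + \frac{48}{7 \left(208 + 30\right)}\right) = -41304 - \left(\frac{580120}{7} + \frac{48}{7 \cdot 238}\right) = -41304 - \frac{69034304}{833} = - \frac{103440536}{833}$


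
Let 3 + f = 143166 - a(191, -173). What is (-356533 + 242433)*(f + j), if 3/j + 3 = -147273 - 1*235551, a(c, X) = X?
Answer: -2086998949384300/127609 ≈ -1.6355e+10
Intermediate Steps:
j = -1/127609 (j = 3/(-3 + (-147273 - 1*235551)) = 3/(-3 + (-147273 - 235551)) = 3/(-3 - 382824) = 3/(-382827) = 3*(-1/382827) = -1/127609 ≈ -7.8364e-6)
f = 143336 (f = -3 + (143166 - 1*(-173)) = -3 + (143166 + 173) = -3 + 143339 = 143336)
(-356533 + 242433)*(f + j) = (-356533 + 242433)*(143336 - 1/127609) = -114100*18290963623/127609 = -2086998949384300/127609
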